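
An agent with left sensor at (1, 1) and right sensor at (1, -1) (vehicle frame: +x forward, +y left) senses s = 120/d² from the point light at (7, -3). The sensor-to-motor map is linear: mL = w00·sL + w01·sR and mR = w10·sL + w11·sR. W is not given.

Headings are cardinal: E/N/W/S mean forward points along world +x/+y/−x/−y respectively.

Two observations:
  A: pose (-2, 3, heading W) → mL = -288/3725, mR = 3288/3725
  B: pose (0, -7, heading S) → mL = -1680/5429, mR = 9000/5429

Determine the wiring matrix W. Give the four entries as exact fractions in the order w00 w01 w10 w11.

obs A: pose=(-2,3,W) → sL=24/25, sR=120/149, mL=-288/3725, mR=3288/3725
obs B: pose=(0,-7,S) → sL=120/61, sR=120/89, mL=-1680/5429, mR=9000/5429
sensor matrix S = [[24/25, 120/149], [120/61, 120/89]]; det S = -1172736/4044605
solve [mL_A; mL_B] = S·[w00; w01] and [mR_A; mR_B] = S·[w10; w11]:
  w00 = -1/2, w01 = 1/2, w10 = 1/2, w11 = 1/2

-1/2 1/2 1/2 1/2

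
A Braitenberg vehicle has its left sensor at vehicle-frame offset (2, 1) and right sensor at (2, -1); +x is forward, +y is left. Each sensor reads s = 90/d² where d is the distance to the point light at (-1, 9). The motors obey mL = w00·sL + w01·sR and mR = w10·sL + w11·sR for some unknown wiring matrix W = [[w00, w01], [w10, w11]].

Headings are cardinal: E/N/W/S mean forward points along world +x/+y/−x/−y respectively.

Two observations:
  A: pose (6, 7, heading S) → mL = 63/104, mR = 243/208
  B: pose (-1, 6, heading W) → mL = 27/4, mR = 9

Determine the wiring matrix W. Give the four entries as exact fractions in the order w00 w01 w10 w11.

-1 1 -1/2 1

obs A: pose=(6,7,S) → sL=9/8, sR=45/26, mL=63/104, mR=243/208
obs B: pose=(-1,6,W) → sL=9/2, sR=45/4, mL=27/4, mR=9
sensor matrix S = [[9/8, 45/26], [9/2, 45/4]]; det S = 2025/416
solve [mL_A; mL_B] = S·[w00; w01] and [mR_A; mR_B] = S·[w10; w11]:
  w00 = -1, w01 = 1, w10 = -1/2, w11 = 1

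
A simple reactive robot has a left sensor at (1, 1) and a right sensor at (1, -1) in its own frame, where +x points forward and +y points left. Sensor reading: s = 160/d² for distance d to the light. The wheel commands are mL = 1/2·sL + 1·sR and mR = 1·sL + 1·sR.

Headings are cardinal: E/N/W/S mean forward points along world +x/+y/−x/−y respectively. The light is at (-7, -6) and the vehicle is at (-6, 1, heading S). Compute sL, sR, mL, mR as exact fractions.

left sensor world pos  = (-5, 0); dL² = 40
right sensor world pos = (-7, 0); dR² = 36
sL = 160/40 = 4
sR = 160/36 = 40/9
mL = 1/2·sL + 1·sR = 58/9
mR = 1·sL + 1·sR = 76/9

4 40/9 58/9 76/9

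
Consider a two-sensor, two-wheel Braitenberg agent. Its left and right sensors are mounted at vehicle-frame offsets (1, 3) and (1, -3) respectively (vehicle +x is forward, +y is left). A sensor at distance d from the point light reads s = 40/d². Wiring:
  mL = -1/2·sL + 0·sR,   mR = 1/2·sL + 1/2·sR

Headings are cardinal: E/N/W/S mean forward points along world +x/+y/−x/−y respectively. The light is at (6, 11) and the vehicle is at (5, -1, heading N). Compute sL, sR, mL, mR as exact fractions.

40/137 8/25 -20/137 1048/3425

left sensor world pos  = (2, 0); dL² = 137
right sensor world pos = (8, 0); dR² = 125
sL = 40/137 = 40/137
sR = 40/125 = 8/25
mL = -1/2·sL + 0·sR = -20/137
mR = 1/2·sL + 1/2·sR = 1048/3425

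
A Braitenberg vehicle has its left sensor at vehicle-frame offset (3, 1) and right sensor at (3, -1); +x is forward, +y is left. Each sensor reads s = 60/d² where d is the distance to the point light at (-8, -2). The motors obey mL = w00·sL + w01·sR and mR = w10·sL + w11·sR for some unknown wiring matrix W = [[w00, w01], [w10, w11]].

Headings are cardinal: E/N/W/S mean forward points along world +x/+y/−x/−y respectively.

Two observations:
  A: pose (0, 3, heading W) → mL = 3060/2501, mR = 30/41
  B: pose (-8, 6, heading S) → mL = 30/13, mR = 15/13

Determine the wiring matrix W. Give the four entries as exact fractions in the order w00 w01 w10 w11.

obs A: pose=(0,3,W) → sL=60/41, sR=60/61, mL=3060/2501, mR=30/41
obs B: pose=(-8,6,S) → sL=30/13, sR=30/13, mL=30/13, mR=15/13
sensor matrix S = [[60/41, 60/61], [30/13, 30/13]]; det S = 36000/32513
solve [mL_A; mL_B] = S·[w00; w01] and [mR_A; mR_B] = S·[w10; w11]:
  w00 = 1/2, w01 = 1/2, w10 = 1/2, w11 = 0

1/2 1/2 1/2 0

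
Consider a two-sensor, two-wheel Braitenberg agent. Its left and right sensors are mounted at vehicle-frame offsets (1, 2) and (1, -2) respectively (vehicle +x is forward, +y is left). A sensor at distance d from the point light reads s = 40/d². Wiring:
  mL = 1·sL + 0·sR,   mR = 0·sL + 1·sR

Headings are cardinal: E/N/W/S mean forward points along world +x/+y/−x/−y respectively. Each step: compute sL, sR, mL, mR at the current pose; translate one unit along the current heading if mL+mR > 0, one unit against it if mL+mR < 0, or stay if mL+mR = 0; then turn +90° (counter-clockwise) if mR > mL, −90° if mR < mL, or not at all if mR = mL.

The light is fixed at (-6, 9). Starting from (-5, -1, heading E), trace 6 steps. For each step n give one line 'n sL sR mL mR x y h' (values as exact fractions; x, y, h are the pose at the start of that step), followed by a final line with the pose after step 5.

0 10/17 10/37 10/17 10/37 -5 -1 E
1 40/137 40/121 40/137 40/121 -4 -1 S
2 4/9 20/89 4/9 20/89 -4 -2 E
3 40/169 8/29 40/169 8/29 -3 -2 S
4 10/29 10/53 10/29 10/53 -3 -3 E
5 8/41 40/173 8/41 40/173 -2 -3 S
final -2 -4 E

n=0: pose=(-5,-1,E); sL=10/17, sR=10/37; mL=10/17, mR=10/37; mL+mR=540/629 → advance +1; mR−mL=-200/629 → turn -1·90°
n=1: pose=(-4,-1,S); sL=40/137, sR=40/121; mL=40/137, mR=40/121; mL+mR=10320/16577 → advance +1; mR−mL=640/16577 → turn +1·90°
n=2: pose=(-4,-2,E); sL=4/9, sR=20/89; mL=4/9, mR=20/89; mL+mR=536/801 → advance +1; mR−mL=-176/801 → turn -1·90°
n=3: pose=(-3,-2,S); sL=40/169, sR=8/29; mL=40/169, mR=8/29; mL+mR=2512/4901 → advance +1; mR−mL=192/4901 → turn +1·90°
n=4: pose=(-3,-3,E); sL=10/29, sR=10/53; mL=10/29, mR=10/53; mL+mR=820/1537 → advance +1; mR−mL=-240/1537 → turn -1·90°
n=5: pose=(-2,-3,S); sL=8/41, sR=40/173; mL=8/41, mR=40/173; mL+mR=3024/7093 → advance +1; mR−mL=256/7093 → turn +1·90°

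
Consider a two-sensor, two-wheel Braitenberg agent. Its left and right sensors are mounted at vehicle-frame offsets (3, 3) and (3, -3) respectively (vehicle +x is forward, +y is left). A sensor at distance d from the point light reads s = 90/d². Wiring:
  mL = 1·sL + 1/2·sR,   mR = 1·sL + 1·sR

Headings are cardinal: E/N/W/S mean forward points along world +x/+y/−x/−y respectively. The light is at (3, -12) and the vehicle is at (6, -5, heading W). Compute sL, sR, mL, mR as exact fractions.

left sensor world pos  = (3, -8); dL² = 16
right sensor world pos = (3, -2); dR² = 100
sL = 90/16 = 45/8
sR = 90/100 = 9/10
mL = 1·sL + 1/2·sR = 243/40
mR = 1·sL + 1·sR = 261/40

45/8 9/10 243/40 261/40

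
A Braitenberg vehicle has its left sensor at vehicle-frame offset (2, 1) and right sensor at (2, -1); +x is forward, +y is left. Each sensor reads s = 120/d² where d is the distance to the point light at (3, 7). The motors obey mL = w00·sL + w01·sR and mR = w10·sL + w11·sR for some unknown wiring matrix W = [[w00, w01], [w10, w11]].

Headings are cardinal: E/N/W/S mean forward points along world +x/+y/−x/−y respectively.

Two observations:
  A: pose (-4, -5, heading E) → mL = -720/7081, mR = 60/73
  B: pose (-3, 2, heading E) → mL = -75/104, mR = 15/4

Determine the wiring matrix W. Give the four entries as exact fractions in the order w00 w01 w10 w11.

-1/2 1/2 1 0

obs A: pose=(-4,-5,E) → sL=60/73, sR=60/97, mL=-720/7081, mR=60/73
obs B: pose=(-3,2,E) → sL=15/4, sR=30/13, mL=-75/104, mR=15/4
sensor matrix S = [[60/73, 60/97], [15/4, 30/13]]; det S = -38925/92053
solve [mL_A; mL_B] = S·[w00; w01] and [mR_A; mR_B] = S·[w10; w11]:
  w00 = -1/2, w01 = 1/2, w10 = 1, w11 = 0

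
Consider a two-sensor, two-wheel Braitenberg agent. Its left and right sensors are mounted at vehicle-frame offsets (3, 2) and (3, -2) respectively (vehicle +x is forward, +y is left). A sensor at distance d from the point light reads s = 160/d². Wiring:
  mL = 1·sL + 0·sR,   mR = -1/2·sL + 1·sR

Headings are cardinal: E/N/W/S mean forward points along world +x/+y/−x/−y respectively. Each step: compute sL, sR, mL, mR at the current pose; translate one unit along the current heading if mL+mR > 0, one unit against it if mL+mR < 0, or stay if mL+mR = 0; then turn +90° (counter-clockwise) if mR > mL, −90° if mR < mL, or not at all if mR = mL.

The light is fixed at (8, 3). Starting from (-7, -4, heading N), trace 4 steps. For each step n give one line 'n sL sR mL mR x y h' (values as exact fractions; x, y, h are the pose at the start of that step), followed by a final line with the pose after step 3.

n=0: pose=(-7,-4,N); sL=32/61, sR=32/37; mL=32/61, mR=1360/2257; mL+mR=2544/2257 → advance +1; mR−mL=176/2257 → turn +1·90°
n=1: pose=(-7,-3,W); sL=40/97, sR=8/17; mL=40/97, mR=436/1649; mL+mR=1116/1649 → advance +1; mR−mL=-244/1649 → turn -1·90°
n=2: pose=(-8,-3,N); sL=160/333, sR=32/41; mL=160/333, mR=7376/13653; mL+mR=13936/13653 → advance +1; mR−mL=272/4551 → turn +1·90°
n=3: pose=(-8,-2,W); sL=16/41, sR=16/37; mL=16/41, mR=360/1517; mL+mR=952/1517 → advance +1; mR−mL=-232/1517 → turn -1·90°

0 32/61 32/37 32/61 1360/2257 -7 -4 N
1 40/97 8/17 40/97 436/1649 -7 -3 W
2 160/333 32/41 160/333 7376/13653 -8 -3 N
3 16/41 16/37 16/41 360/1517 -8 -2 W
final -9 -2 N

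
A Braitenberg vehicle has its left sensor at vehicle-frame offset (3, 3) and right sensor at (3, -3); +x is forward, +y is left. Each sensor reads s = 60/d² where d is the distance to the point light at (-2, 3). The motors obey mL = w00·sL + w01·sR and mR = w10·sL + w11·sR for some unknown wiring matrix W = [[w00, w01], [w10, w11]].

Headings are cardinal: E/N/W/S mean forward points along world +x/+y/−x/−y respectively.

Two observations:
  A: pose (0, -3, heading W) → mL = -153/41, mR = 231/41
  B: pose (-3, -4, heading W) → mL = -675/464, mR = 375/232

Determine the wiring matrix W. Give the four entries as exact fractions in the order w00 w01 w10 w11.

obs A: pose=(0,-3,W) → sL=30/41, sR=6, mL=-153/41, mR=231/41
obs B: pose=(-3,-4,W) → sL=15/29, sR=15/8, mL=-675/464, mR=375/232
sensor matrix S = [[30/41, 6], [15/29, 15/8]]; det S = -8235/4756
solve [mL_A; mL_B] = S·[w00; w01] and [mR_A; mR_B] = S·[w10; w11]:
  w00 = -1, w01 = -1/2, w10 = -1/2, w11 = 1

-1 -1/2 -1/2 1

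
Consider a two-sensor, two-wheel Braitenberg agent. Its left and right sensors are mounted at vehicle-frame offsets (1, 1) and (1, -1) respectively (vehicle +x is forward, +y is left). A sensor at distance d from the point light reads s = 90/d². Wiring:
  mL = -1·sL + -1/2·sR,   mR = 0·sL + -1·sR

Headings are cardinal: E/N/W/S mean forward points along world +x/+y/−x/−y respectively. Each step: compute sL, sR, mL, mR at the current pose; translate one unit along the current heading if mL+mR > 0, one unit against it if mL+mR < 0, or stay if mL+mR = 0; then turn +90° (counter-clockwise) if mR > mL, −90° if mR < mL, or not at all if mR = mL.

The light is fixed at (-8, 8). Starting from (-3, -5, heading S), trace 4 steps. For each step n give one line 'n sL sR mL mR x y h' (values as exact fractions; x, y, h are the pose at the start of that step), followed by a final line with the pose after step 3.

n=0: pose=(-3,-5,S); sL=45/116, sR=45/106; mL=-1845/3074, mR=-45/106; mL+mR=-1575/1537 → advance -1; mR−mL=270/1537 → turn +1·90°
n=1: pose=(-3,-4,E); sL=90/157, sR=18/41; mL=-5103/6437, mR=-18/41; mL+mR=-7929/6437 → advance -1; mR−mL=2277/6437 → turn +1·90°
n=2: pose=(-4,-4,N); sL=9/13, sR=45/73; mL=-1899/1898, mR=-45/73; mL+mR=-3069/1898 → advance -1; mR−mL=729/1898 → turn +1·90°
n=3: pose=(-4,-5,W); sL=18/41, sR=10/17; mL=-511/697, mR=-10/17; mL+mR=-921/697 → advance -1; mR−mL=101/697 → turn +1·90°

0 45/116 45/106 -1845/3074 -45/106 -3 -5 S
1 90/157 18/41 -5103/6437 -18/41 -3 -4 E
2 9/13 45/73 -1899/1898 -45/73 -4 -4 N
3 18/41 10/17 -511/697 -10/17 -4 -5 W
final -3 -5 S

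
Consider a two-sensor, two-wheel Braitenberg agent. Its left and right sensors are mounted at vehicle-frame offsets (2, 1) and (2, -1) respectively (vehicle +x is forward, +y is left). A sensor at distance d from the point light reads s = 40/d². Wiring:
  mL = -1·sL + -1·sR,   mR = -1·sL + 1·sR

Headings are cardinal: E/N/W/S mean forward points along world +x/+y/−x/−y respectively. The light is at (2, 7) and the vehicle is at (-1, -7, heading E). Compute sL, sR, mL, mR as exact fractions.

left sensor world pos  = (1, -6); dL² = 170
right sensor world pos = (1, -8); dR² = 226
sL = 40/170 = 4/17
sR = 40/226 = 20/113
mL = -1·sL + -1·sR = -792/1921
mR = -1·sL + 1·sR = -112/1921

4/17 20/113 -792/1921 -112/1921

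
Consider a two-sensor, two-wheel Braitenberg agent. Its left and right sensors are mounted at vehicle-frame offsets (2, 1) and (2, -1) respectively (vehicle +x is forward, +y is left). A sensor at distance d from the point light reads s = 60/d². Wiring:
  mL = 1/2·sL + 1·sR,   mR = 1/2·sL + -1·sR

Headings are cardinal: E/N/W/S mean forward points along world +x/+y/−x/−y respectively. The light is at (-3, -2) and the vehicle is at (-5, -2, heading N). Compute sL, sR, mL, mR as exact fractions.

left sensor world pos  = (-6, 0); dL² = 13
right sensor world pos = (-4, 0); dR² = 5
sL = 60/13 = 60/13
sR = 60/5 = 12
mL = 1/2·sL + 1·sR = 186/13
mR = 1/2·sL + -1·sR = -126/13

60/13 12 186/13 -126/13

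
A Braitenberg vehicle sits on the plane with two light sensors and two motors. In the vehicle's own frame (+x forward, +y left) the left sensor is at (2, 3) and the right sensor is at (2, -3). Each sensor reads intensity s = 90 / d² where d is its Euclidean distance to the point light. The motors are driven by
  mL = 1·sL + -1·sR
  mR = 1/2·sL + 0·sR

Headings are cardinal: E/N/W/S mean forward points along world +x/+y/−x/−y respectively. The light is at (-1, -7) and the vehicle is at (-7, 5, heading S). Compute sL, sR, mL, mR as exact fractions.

left sensor world pos  = (-4, 3); dL² = 109
right sensor world pos = (-10, 3); dR² = 181
sL = 90/109 = 90/109
sR = 90/181 = 90/181
mL = 1·sL + -1·sR = 6480/19729
mR = 1/2·sL + 0·sR = 45/109

90/109 90/181 6480/19729 45/109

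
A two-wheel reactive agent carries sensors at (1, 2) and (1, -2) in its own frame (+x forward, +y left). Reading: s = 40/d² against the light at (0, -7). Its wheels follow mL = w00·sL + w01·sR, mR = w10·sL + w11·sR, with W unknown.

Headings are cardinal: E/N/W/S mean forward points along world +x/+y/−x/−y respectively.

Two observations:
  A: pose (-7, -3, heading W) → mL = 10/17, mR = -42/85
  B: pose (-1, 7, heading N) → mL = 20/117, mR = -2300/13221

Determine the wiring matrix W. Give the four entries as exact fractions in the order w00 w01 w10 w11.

obs A: pose=(-7,-3,W) → sL=10/17, sR=2/5, mL=10/17, mR=-42/85
obs B: pose=(-1,7,N) → sL=20/117, sR=20/113, mL=20/117, mR=-2300/13221
sensor matrix S = [[10/17, 2/5], [20/117, 20/113]]; det S = 8032/224757
solve [mL_A; mL_B] = S·[w00; w01] and [mR_A; mR_B] = S·[w10; w11]:
  w00 = 1, w01 = 0, w10 = -1/2, w11 = -1/2

1 0 -1/2 -1/2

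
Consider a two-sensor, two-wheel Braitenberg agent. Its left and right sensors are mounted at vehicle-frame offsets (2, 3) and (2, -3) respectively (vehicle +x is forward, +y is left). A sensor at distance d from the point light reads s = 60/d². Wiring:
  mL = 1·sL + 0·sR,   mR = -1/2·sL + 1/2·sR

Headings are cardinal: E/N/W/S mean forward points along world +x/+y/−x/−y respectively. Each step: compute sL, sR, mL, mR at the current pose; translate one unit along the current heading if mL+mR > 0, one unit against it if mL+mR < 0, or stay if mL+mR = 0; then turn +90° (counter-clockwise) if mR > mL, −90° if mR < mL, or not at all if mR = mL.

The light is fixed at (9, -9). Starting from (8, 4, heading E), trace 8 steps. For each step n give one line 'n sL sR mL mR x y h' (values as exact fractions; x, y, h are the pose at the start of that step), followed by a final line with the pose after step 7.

0 60/257 60/101 60/257 4680/25957 8 4 E
1 6/13 6/13 6/13 0 9 4 S
2 12/17 60/229 12/17 -864/3893 9 3 W
3 15/53 3/10 15/53 9/1060 8 3 N
4 60/257 60/101 60/257 4680/25957 8 4 E
5 6/13 6/13 6/13 0 9 4 S
6 12/17 60/229 12/17 -864/3893 9 3 W
7 15/53 3/10 15/53 9/1060 8 3 N
final 8 4 E

n=0: pose=(8,4,E); sL=60/257, sR=60/101; mL=60/257, mR=4680/25957; mL+mR=10740/25957 → advance +1; mR−mL=-1380/25957 → turn -1·90°
n=1: pose=(9,4,S); sL=6/13, sR=6/13; mL=6/13, mR=0; mL+mR=6/13 → advance +1; mR−mL=-6/13 → turn -1·90°
n=2: pose=(9,3,W); sL=12/17, sR=60/229; mL=12/17, mR=-864/3893; mL+mR=1884/3893 → advance +1; mR−mL=-3612/3893 → turn -1·90°
n=3: pose=(8,3,N); sL=15/53, sR=3/10; mL=15/53, mR=9/1060; mL+mR=309/1060 → advance +1; mR−mL=-291/1060 → turn -1·90°
n=4: pose=(8,4,E); sL=60/257, sR=60/101; mL=60/257, mR=4680/25957; mL+mR=10740/25957 → advance +1; mR−mL=-1380/25957 → turn -1·90°
n=5: pose=(9,4,S); sL=6/13, sR=6/13; mL=6/13, mR=0; mL+mR=6/13 → advance +1; mR−mL=-6/13 → turn -1·90°
n=6: pose=(9,3,W); sL=12/17, sR=60/229; mL=12/17, mR=-864/3893; mL+mR=1884/3893 → advance +1; mR−mL=-3612/3893 → turn -1·90°
n=7: pose=(8,3,N); sL=15/53, sR=3/10; mL=15/53, mR=9/1060; mL+mR=309/1060 → advance +1; mR−mL=-291/1060 → turn -1·90°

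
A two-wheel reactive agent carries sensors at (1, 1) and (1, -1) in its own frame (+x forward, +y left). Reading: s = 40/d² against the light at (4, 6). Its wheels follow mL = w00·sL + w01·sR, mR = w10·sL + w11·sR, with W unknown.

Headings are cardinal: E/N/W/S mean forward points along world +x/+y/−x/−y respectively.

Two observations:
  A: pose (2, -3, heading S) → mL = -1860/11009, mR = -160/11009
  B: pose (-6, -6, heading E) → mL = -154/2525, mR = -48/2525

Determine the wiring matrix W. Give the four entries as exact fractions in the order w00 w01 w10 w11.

1/2 -1 -1/2 1/2

obs A: pose=(2,-3,S) → sL=40/101, sR=40/109, mL=-1860/11009, mR=-160/11009
obs B: pose=(-6,-6,E) → sL=20/101, sR=4/25, mL=-154/2525, mR=-48/2525
sensor matrix S = [[40/101, 40/109], [20/101, 4/25]]; det S = -512/55045
solve [mL_A; mL_B] = S·[w00; w01] and [mR_A; mR_B] = S·[w10; w11]:
  w00 = 1/2, w01 = -1, w10 = -1/2, w11 = 1/2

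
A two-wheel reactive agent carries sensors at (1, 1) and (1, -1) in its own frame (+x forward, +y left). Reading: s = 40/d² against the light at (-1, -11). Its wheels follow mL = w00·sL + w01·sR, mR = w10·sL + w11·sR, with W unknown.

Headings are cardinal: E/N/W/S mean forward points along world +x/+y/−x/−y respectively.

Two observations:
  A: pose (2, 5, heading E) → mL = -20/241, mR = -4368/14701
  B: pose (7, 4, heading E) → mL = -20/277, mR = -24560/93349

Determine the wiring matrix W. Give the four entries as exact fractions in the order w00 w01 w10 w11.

0 -1/2 -1 -1

obs A: pose=(2,5,E) → sL=8/61, sR=40/241, mL=-20/241, mR=-4368/14701
obs B: pose=(7,4,E) → sL=40/337, sR=40/277, mL=-20/277, mR=-24560/93349
sensor matrix S = [[8/61, 40/241], [40/337, 40/277]]; det S = -1045760/1372323649
solve [mL_A; mL_B] = S·[w00; w01] and [mR_A; mR_B] = S·[w10; w11]:
  w00 = 0, w01 = -1/2, w10 = -1, w11 = -1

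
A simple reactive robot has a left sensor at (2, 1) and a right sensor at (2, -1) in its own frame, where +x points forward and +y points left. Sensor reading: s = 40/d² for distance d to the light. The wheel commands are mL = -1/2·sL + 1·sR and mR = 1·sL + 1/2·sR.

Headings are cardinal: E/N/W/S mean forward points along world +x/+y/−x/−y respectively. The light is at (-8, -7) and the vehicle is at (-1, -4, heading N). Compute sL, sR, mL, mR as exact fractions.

left sensor world pos  = (-2, -2); dL² = 61
right sensor world pos = (0, -2); dR² = 89
sL = 40/61 = 40/61
sR = 40/89 = 40/89
mL = -1/2·sL + 1·sR = 660/5429
mR = 1·sL + 1/2·sR = 4780/5429

40/61 40/89 660/5429 4780/5429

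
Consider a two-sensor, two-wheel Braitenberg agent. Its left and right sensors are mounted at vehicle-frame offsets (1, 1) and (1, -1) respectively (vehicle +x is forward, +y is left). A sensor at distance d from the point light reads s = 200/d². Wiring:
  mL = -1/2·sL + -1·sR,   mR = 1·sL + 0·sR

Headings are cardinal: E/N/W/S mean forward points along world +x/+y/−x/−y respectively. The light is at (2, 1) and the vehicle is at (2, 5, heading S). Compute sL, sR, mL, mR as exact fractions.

20 20 -30 20

left sensor world pos  = (3, 4); dL² = 10
right sensor world pos = (1, 4); dR² = 10
sL = 200/10 = 20
sR = 200/10 = 20
mL = -1/2·sL + -1·sR = -30
mR = 1·sL + 0·sR = 20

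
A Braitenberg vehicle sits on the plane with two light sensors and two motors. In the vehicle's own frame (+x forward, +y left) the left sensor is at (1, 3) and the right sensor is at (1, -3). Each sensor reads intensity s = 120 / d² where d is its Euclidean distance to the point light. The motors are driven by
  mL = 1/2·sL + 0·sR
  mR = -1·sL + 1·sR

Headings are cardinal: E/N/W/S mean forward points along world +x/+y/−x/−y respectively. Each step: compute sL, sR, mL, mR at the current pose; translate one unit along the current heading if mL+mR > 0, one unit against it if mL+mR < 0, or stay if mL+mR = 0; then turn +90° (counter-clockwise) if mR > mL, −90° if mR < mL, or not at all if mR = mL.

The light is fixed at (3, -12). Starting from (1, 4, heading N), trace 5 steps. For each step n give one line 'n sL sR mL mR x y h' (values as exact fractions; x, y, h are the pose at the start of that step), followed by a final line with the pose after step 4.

0 60/157 12/29 30/157 144/4553 1 4 N
1 120/401 120/197 60/401 24480/78997 1 5 E
2 6/17 15/41 3/17 9/697 2 5 N
3 40/147 8/15 20/147 64/245 2 6 E
4 12/37 12/37 6/37 0 3 6 N
final 3 7 E

n=0: pose=(1,4,N); sL=60/157, sR=12/29; mL=30/157, mR=144/4553; mL+mR=1014/4553 → advance +1; mR−mL=-726/4553 → turn -1·90°
n=1: pose=(1,5,E); sL=120/401, sR=120/197; mL=60/401, mR=24480/78997; mL+mR=36300/78997 → advance +1; mR−mL=12660/78997 → turn +1·90°
n=2: pose=(2,5,N); sL=6/17, sR=15/41; mL=3/17, mR=9/697; mL+mR=132/697 → advance +1; mR−mL=-114/697 → turn -1·90°
n=3: pose=(2,6,E); sL=40/147, sR=8/15; mL=20/147, mR=64/245; mL+mR=292/735 → advance +1; mR−mL=92/735 → turn +1·90°
n=4: pose=(3,6,N); sL=12/37, sR=12/37; mL=6/37, mR=0; mL+mR=6/37 → advance +1; mR−mL=-6/37 → turn -1·90°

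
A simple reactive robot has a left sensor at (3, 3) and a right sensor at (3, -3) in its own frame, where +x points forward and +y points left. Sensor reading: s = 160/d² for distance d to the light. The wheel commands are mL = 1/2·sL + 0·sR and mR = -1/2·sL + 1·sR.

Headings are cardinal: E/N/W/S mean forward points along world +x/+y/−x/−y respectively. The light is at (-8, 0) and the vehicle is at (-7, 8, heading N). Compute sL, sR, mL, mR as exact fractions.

32/25 160/137 16/25 1808/3425

left sensor world pos  = (-10, 11); dL² = 125
right sensor world pos = (-4, 11); dR² = 137
sL = 160/125 = 32/25
sR = 160/137 = 160/137
mL = 1/2·sL + 0·sR = 16/25
mR = -1/2·sL + 1·sR = 1808/3425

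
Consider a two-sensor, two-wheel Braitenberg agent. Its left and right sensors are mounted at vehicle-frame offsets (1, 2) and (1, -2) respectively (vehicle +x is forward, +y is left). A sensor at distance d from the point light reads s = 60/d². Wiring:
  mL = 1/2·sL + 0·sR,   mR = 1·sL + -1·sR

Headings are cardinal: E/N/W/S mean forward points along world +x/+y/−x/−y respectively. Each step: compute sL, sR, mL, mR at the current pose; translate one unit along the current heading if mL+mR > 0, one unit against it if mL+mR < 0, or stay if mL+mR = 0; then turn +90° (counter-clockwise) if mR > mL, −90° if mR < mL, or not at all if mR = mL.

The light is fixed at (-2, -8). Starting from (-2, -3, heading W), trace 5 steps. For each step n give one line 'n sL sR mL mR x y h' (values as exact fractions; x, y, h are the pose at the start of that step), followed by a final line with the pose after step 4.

n=0: pose=(-2,-3,W); sL=6, sR=6/5; mL=3, mR=24/5; mL+mR=39/5 → advance +1; mR−mL=9/5 → turn +1·90°
n=1: pose=(-3,-3,S); sL=60/17, sR=12/5; mL=30/17, mR=96/85; mL+mR=246/85 → advance +1; mR−mL=-54/85 → turn -1·90°
n=2: pose=(-3,-4,W); sL=15/2, sR=3/2; mL=15/4, mR=6; mL+mR=39/4 → advance +1; mR−mL=9/4 → turn +1·90°
n=3: pose=(-4,-4,S); sL=20/3, sR=12/5; mL=10/3, mR=64/15; mL+mR=38/5 → advance +1; mR−mL=14/15 → turn +1·90°
n=4: pose=(-4,-5,E); sL=30/13, sR=30; mL=15/13, mR=-360/13; mL+mR=-345/13 → advance -1; mR−mL=-375/13 → turn -1·90°

0 6 6/5 3 24/5 -2 -3 W
1 60/17 12/5 30/17 96/85 -3 -3 S
2 15/2 3/2 15/4 6 -3 -4 W
3 20/3 12/5 10/3 64/15 -4 -4 S
4 30/13 30 15/13 -360/13 -4 -5 E
final -5 -5 S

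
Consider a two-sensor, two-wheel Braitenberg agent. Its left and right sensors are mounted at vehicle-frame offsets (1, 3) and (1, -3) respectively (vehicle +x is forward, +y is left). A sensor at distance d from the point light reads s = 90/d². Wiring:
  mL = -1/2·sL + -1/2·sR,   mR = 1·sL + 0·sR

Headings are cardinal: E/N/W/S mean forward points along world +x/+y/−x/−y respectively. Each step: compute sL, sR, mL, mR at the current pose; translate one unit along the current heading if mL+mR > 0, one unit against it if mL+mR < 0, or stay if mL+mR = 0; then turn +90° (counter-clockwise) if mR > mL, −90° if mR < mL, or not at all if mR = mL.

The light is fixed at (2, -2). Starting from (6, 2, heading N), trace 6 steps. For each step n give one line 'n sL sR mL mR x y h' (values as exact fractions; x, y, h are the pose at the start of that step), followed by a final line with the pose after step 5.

0 45/13 45/37 -1125/481 45/13 6 2 N
1 90/13 90/73 -3870/949 90/13 6 3 W
2 45/26 45/8 -765/208 45/26 5 3 S
3 90/97 18/5 -1098/485 90/97 5 4 E
4 9/5 45/37 -279/185 9/5 4 4 N
5 90/17 90/101 -5310/1717 90/17 4 5 W
final 3 5 S

n=0: pose=(6,2,N); sL=45/13, sR=45/37; mL=-1125/481, mR=45/13; mL+mR=540/481 → advance +1; mR−mL=2790/481 → turn +1·90°
n=1: pose=(6,3,W); sL=90/13, sR=90/73; mL=-3870/949, mR=90/13; mL+mR=2700/949 → advance +1; mR−mL=10440/949 → turn +1·90°
n=2: pose=(5,3,S); sL=45/26, sR=45/8; mL=-765/208, mR=45/26; mL+mR=-405/208 → advance -1; mR−mL=1125/208 → turn +1·90°
n=3: pose=(5,4,E); sL=90/97, sR=18/5; mL=-1098/485, mR=90/97; mL+mR=-648/485 → advance -1; mR−mL=1548/485 → turn +1·90°
n=4: pose=(4,4,N); sL=9/5, sR=45/37; mL=-279/185, mR=9/5; mL+mR=54/185 → advance +1; mR−mL=612/185 → turn +1·90°
n=5: pose=(4,5,W); sL=90/17, sR=90/101; mL=-5310/1717, mR=90/17; mL+mR=3780/1717 → advance +1; mR−mL=14400/1717 → turn +1·90°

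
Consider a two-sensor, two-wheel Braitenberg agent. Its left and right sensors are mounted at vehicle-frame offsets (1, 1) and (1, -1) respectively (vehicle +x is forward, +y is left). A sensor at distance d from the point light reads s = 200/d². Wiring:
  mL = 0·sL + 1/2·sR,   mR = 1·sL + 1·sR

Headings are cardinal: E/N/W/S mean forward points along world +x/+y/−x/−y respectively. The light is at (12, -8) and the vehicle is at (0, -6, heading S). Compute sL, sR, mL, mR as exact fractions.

100/61 20/17 10/17 2920/1037

left sensor world pos  = (1, -7); dL² = 122
right sensor world pos = (-1, -7); dR² = 170
sL = 200/122 = 100/61
sR = 200/170 = 20/17
mL = 0·sL + 1/2·sR = 10/17
mR = 1·sL + 1·sR = 2920/1037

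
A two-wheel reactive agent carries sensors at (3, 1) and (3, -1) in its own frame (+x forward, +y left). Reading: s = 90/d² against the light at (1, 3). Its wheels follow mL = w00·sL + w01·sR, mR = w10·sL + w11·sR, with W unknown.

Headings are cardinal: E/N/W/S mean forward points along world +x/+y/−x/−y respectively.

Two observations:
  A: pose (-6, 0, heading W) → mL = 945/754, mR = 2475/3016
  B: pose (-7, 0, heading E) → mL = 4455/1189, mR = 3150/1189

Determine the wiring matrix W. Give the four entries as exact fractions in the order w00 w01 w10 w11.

1/2 1 1/2 1/2

obs A: pose=(-6,0,W) → sL=45/58, sR=45/52, mL=945/754, mR=2475/3016
obs B: pose=(-7,0,E) → sL=90/29, sR=90/41, mL=4455/1189, mR=3150/1189
sensor matrix S = [[45/58, 45/52], [90/29, 90/41]]; det S = -30375/30914
solve [mL_A; mL_B] = S·[w00; w01] and [mR_A; mR_B] = S·[w10; w11]:
  w00 = 1/2, w01 = 1, w10 = 1/2, w11 = 1/2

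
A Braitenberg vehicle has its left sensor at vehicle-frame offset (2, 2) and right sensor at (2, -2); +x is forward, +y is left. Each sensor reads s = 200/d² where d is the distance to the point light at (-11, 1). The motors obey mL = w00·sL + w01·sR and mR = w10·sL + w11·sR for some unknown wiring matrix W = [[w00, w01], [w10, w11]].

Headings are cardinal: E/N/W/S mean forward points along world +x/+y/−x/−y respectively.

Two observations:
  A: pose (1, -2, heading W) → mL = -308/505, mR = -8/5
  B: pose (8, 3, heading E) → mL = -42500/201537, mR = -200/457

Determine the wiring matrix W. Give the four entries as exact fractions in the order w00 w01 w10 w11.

obs A: pose=(1,-2,W) → sL=8/5, sR=200/101, mL=-308/505, mR=-8/5
obs B: pose=(8,3,E) → sL=200/457, sR=200/441, mL=-42500/201537, mR=-200/457
sensor matrix S = [[8/5, 200/101], [200/457, 200/441]]; det S = -2869760/20355237
solve [mL_A; mL_B] = S·[w00; w01] and [mR_A; mR_B] = S·[w10; w11]:
  w00 = -1, w01 = 1/2, w10 = -1, w11 = 0

-1 1/2 -1 0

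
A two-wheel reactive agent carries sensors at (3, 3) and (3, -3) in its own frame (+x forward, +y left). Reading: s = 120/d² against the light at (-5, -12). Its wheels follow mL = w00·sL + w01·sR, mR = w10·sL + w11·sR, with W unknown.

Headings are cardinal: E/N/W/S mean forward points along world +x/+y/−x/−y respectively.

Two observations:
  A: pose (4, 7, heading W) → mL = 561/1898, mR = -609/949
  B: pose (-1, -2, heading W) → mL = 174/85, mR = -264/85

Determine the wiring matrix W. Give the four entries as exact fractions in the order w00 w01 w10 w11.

obs A: pose=(4,7,W) → sL=30/73, sR=3/13, mL=561/1898, mR=-609/949
obs B: pose=(-1,-2,W) → sL=12/5, sR=12/17, mL=174/85, mR=-264/85
sensor matrix S = [[30/73, 3/13], [12/5, 12/17]]; det S = -21276/80665
solve [mL_A; mL_B] = S·[w00; w01] and [mR_A; mR_B] = S·[w10; w11]:
  w00 = 1, w01 = -1/2, w10 = -1, w11 = -1

1 -1/2 -1 -1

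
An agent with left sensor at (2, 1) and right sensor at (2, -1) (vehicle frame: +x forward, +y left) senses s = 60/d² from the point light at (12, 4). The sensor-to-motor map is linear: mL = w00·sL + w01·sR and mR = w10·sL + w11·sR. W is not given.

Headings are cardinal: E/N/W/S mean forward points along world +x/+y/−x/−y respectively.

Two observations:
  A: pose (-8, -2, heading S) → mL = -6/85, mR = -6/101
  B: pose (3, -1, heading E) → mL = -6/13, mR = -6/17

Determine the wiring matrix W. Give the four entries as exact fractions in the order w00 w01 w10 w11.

-1/2 0 0 -1/2

obs A: pose=(-8,-2,S) → sL=12/85, sR=12/101, mL=-6/85, mR=-6/101
obs B: pose=(3,-1,E) → sL=12/13, sR=12/17, mL=-6/13, mR=-6/17
sensor matrix S = [[12/85, 12/101], [12/13, 12/17]]; det S = -19008/1897285
solve [mL_A; mL_B] = S·[w00; w01] and [mR_A; mR_B] = S·[w10; w11]:
  w00 = -1/2, w01 = 0, w10 = 0, w11 = -1/2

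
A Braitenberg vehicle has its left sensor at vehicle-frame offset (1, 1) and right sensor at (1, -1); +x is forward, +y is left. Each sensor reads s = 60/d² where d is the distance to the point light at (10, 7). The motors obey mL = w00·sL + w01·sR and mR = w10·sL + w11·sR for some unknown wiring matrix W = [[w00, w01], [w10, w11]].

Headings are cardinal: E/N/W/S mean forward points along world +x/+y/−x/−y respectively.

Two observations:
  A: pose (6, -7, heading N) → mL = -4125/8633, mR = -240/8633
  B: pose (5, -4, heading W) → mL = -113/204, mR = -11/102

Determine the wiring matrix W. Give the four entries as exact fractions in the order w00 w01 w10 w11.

-1 -1/2 1 -1

obs A: pose=(6,-7,N) → sL=30/97, sR=30/89, mL=-4125/8633, mR=-240/8633
obs B: pose=(5,-4,W) → sL=1/3, sR=15/34, mL=-113/204, mR=-11/102
sensor matrix S = [[30/97, 30/89], [1/3, 15/34]]; det S = 3535/146761
solve [mL_A; mL_B] = S·[w00; w01] and [mR_A; mR_B] = S·[w10; w11]:
  w00 = -1, w01 = -1/2, w10 = 1, w11 = -1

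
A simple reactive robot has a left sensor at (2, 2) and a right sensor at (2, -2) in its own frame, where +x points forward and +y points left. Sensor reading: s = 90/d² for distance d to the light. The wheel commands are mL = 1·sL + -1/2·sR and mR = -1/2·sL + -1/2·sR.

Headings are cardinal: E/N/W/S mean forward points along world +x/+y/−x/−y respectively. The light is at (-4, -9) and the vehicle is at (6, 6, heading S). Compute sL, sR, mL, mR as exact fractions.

90/313 90/233 6885/72929 -24570/72929

left sensor world pos  = (8, 4); dL² = 313
right sensor world pos = (4, 4); dR² = 233
sL = 90/313 = 90/313
sR = 90/233 = 90/233
mL = 1·sL + -1/2·sR = 6885/72929
mR = -1/2·sL + -1/2·sR = -24570/72929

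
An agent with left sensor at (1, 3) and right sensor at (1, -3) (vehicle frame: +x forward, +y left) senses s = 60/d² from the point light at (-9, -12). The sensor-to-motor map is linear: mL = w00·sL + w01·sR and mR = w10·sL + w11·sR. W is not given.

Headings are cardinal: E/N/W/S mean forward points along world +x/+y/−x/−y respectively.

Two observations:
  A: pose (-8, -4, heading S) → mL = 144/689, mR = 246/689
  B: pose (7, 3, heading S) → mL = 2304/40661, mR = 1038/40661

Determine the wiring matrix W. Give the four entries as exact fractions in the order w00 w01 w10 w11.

obs A: pose=(-8,-4,S) → sL=12/13, sR=60/53, mL=144/689, mR=246/689
obs B: pose=(7,3,S) → sL=60/557, sR=12/73, mL=2304/40661, mR=1038/40661
sensor matrix S = [[12/13, 60/53], [60/557, 12/73]]; det S = 834624/28015429
solve [mL_A; mL_B] = S·[w00; w01] and [mR_A; mR_B] = S·[w10; w11]:
  w00 = -1, w01 = 1, w10 = 1, w11 = -1/2

-1 1 1 -1/2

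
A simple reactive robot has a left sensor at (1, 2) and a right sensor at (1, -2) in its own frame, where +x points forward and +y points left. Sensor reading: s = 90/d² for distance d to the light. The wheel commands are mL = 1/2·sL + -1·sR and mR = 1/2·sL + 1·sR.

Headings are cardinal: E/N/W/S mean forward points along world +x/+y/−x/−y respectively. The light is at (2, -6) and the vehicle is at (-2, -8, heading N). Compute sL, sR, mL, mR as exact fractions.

90/37 18 -621/37 711/37

left sensor world pos  = (-4, -7); dL² = 37
right sensor world pos = (0, -7); dR² = 5
sL = 90/37 = 90/37
sR = 90/5 = 18
mL = 1/2·sL + -1·sR = -621/37
mR = 1/2·sL + 1·sR = 711/37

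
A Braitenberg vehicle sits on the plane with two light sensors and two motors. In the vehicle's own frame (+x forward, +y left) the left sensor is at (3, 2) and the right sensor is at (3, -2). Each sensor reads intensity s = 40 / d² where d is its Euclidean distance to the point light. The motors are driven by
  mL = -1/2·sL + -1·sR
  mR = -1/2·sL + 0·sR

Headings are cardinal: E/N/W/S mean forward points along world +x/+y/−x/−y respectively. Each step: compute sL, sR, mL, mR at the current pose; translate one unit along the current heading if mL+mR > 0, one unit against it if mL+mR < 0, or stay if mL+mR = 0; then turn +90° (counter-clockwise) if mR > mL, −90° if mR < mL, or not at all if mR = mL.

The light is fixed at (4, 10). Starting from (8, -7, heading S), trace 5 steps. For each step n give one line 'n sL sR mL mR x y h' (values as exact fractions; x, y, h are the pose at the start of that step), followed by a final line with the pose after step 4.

n=0: pose=(8,-7,S); sL=10/109, sR=10/101; mL=-1595/11009, mR=-5/109; mL+mR=-2100/11009 → advance -1; mR−mL=10/101 → turn +1·90°
n=1: pose=(8,-6,E); sL=8/49, sR=40/373; mL=-3452/18277, mR=-4/49; mL+mR=-4944/18277 → advance -1; mR−mL=40/373 → turn +1·90°
n=2: pose=(7,-6,N); sL=4/17, sR=20/97; mL=-534/1649, mR=-2/17; mL+mR=-728/1649 → advance -1; mR−mL=20/97 → turn +1·90°
n=3: pose=(7,-7,W); sL=40/361, sR=8/45; mL=-3788/16245, mR=-20/361; mL+mR=-4688/16245 → advance -1; mR−mL=8/45 → turn +1·90°
n=4: pose=(8,-7,S); sL=10/109, sR=10/101; mL=-1595/11009, mR=-5/109; mL+mR=-2100/11009 → advance -1; mR−mL=10/101 → turn +1·90°

0 10/109 10/101 -1595/11009 -5/109 8 -7 S
1 8/49 40/373 -3452/18277 -4/49 8 -6 E
2 4/17 20/97 -534/1649 -2/17 7 -6 N
3 40/361 8/45 -3788/16245 -20/361 7 -7 W
4 10/109 10/101 -1595/11009 -5/109 8 -7 S
final 8 -6 E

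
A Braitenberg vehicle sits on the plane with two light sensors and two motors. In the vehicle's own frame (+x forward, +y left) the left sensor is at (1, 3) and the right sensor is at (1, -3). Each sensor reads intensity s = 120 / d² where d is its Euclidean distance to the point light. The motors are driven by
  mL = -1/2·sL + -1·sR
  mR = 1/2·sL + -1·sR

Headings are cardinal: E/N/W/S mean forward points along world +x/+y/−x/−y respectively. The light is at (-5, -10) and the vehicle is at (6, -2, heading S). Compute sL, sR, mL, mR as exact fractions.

left sensor world pos  = (9, -3); dL² = 245
right sensor world pos = (3, -3); dR² = 113
sL = 120/245 = 24/49
sR = 120/113 = 120/113
mL = -1/2·sL + -1·sR = -7236/5537
mR = 1/2·sL + -1·sR = -4524/5537

24/49 120/113 -7236/5537 -4524/5537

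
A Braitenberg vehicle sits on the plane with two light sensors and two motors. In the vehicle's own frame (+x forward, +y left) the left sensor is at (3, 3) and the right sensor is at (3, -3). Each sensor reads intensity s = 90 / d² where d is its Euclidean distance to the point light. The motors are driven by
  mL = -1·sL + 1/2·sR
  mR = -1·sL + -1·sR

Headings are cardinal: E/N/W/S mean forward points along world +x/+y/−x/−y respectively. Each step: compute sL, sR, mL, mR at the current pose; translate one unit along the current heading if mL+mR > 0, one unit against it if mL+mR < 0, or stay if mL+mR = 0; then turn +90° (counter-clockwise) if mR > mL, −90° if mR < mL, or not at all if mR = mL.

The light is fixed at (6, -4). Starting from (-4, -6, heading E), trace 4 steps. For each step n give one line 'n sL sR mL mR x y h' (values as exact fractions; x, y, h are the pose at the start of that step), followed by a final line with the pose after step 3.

0 9/5 45/37 -441/370 -558/185 -4 -6 E
1 90/89 90/221 -15885/19669 -27900/19669 -5 -6 S
2 45/106 9/20 -423/2120 -927/1060 -5 -5 W
3 90/173 90/53 3015/9169 -20340/9169 -4 -5 N
final -4 -6 E

n=0: pose=(-4,-6,E); sL=9/5, sR=45/37; mL=-441/370, mR=-558/185; mL+mR=-1557/370 → advance -1; mR−mL=-135/74 → turn -1·90°
n=1: pose=(-5,-6,S); sL=90/89, sR=90/221; mL=-15885/19669, mR=-27900/19669; mL+mR=-43785/19669 → advance -1; mR−mL=-135/221 → turn -1·90°
n=2: pose=(-5,-5,W); sL=45/106, sR=9/20; mL=-423/2120, mR=-927/1060; mL+mR=-2277/2120 → advance -1; mR−mL=-27/40 → turn -1·90°
n=3: pose=(-4,-5,N); sL=90/173, sR=90/53; mL=3015/9169, mR=-20340/9169; mL+mR=-17325/9169 → advance -1; mR−mL=-135/53 → turn -1·90°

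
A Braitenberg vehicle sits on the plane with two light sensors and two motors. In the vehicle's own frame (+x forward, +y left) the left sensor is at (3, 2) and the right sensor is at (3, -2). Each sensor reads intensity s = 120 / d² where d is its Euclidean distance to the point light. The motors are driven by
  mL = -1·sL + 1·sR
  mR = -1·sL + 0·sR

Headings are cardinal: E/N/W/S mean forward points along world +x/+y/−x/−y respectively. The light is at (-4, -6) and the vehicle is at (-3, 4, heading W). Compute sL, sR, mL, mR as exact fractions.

left sensor world pos  = (-6, 2); dL² = 68
right sensor world pos = (-6, 6); dR² = 148
sL = 120/68 = 30/17
sR = 120/148 = 30/37
mL = -1·sL + 1·sR = -600/629
mR = -1·sL + 0·sR = -30/17

30/17 30/37 -600/629 -30/17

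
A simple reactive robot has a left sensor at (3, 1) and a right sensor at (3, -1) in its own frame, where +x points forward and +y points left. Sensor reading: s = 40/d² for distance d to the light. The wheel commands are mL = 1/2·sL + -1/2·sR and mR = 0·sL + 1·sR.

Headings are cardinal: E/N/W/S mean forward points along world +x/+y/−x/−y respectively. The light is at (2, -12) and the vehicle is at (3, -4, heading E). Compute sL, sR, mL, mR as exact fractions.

40/97 8/13 -128/1261 8/13

left sensor world pos  = (6, -3); dL² = 97
right sensor world pos = (6, -5); dR² = 65
sL = 40/97 = 40/97
sR = 40/65 = 8/13
mL = 1/2·sL + -1/2·sR = -128/1261
mR = 0·sL + 1·sR = 8/13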